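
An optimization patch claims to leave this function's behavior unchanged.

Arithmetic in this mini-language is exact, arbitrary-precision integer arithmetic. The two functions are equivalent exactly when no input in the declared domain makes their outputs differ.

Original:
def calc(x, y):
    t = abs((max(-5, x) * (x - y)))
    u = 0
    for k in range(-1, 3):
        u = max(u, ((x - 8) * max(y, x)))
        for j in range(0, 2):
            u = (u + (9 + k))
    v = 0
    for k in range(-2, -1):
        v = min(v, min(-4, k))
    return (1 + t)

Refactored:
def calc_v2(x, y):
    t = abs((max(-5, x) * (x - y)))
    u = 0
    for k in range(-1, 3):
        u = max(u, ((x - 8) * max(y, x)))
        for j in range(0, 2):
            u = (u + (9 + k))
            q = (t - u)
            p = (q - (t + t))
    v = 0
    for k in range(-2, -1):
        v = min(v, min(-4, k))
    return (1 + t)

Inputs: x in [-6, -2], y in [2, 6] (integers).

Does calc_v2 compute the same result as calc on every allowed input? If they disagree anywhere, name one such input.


Behavior is preserved: although local variable names differ, and statement counts differ, and arithmetic usage differs, the outputs never diverge.
Tracing x=-3, y=5: calc: t = 24; u = 0; [k=-1]; u = 0; [j=0]; u = 8; [j=1]; u = 16; [k=0]; u = 16; [j=0]; u = 25; [j=1]; u = 34; [k=1]; u = 34; [j=0]; u = 44; [j=1]; u = 54; [k=2]; u = 54; [j=0]; u = 65; [j=1]; u = 76; v = 0; [k=-2]; v = -4; return 25 | calc_v2: t = 24; u = 0; [k=-1]; u = 0; [j=0]; u = 8; q = 16; p = -32; [j=1]; u = 16; q = 8; p = -40; [k=0]; u = 16; [j=0]; u = 25; q = -1; p = -49; [j=1]; u = 34; q = -10; p = -58; [k=1]; u = 34; [j=0]; u = 44; q = -20; p = -68; [j=1]; u = 54; q = -30; p = -78; [k=2]; u = 54; [j=0]; u = 65; q = -41; p = -89; [j=1]; u = 76; q = -52; p = -100; v = 0; [k=-2]; v = -4; return 25 — matching result 25.
Checked all 25 inputs in the declared domain: the outputs agree on every one.
verdict: equivalent


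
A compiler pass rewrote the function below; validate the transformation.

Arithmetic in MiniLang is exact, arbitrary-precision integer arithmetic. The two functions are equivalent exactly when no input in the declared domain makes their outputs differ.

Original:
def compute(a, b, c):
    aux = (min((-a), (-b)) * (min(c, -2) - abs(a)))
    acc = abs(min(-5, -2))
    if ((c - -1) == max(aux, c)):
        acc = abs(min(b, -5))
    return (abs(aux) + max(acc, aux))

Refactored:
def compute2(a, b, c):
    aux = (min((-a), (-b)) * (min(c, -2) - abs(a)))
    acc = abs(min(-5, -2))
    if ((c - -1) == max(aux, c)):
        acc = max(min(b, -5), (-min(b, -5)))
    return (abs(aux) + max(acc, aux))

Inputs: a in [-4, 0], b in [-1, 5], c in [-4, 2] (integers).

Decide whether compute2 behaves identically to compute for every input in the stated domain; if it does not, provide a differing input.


Reading the diff, among the changes: min/max/abs usage differs, and constant usage differs.
As a probe, take a=0, b=4, c=-1: compute runs aux=8, then acc=5, then ((c - -1) == max(aux, c)) is false, then returns 16; compute2 runs aux=8, then acc=5, then ((c - -1) == max(aux, c)) is false, then returns 16; both end at 16.
Every one of the 245 inputs gives matching results.
verdict: equivalent


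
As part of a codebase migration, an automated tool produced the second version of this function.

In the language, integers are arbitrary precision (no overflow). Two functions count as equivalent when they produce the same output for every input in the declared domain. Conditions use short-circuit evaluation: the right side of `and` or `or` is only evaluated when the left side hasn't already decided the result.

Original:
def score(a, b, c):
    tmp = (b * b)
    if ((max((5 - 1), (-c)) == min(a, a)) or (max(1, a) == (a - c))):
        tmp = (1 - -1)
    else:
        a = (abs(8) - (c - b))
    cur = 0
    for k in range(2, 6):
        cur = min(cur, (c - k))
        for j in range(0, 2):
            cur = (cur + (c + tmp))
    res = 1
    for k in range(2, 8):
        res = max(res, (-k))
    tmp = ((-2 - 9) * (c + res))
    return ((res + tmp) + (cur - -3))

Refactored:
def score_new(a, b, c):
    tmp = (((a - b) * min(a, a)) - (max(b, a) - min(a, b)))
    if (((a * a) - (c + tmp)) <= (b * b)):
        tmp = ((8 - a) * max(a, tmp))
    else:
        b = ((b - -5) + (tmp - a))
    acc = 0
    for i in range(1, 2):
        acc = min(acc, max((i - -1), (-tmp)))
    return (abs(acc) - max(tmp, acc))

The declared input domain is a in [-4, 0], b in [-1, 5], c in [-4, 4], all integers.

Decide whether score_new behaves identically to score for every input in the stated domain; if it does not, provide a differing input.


Input a=-4, b=-1, c=-4: 7 from score versus -9 from score_new.
verdict: not equivalent; witness: a=-4, b=-1, c=-4


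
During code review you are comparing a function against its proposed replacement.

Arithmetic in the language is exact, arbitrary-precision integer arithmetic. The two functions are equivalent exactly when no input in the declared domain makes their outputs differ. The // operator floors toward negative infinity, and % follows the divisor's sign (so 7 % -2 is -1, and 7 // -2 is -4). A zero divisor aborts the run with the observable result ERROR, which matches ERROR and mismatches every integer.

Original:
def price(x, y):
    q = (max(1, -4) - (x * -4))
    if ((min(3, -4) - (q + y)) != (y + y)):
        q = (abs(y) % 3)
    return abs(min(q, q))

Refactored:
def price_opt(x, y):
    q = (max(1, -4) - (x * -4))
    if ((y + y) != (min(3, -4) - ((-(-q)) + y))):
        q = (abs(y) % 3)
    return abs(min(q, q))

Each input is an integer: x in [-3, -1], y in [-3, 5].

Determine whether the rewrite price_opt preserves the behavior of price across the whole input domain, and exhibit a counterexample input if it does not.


Equivalent — the differences include same computation, different form, yet no declared input distinguishes the two.
As a probe, take x=-2, y=3: price runs q becomes -7; next ((min(3, -4) - (q + y)) != (y + y)) evaluates to true; next q becomes 0; next final value 0; price_opt runs q becomes -7; next ((y + y) != (min(3, -4) - ((-(-q)) + y))) evaluates to true; next q becomes 0; next final value 0; both end at 0.
An exhaustive pass over the 27 declared inputs shows identical outputs.
verdict: equivalent


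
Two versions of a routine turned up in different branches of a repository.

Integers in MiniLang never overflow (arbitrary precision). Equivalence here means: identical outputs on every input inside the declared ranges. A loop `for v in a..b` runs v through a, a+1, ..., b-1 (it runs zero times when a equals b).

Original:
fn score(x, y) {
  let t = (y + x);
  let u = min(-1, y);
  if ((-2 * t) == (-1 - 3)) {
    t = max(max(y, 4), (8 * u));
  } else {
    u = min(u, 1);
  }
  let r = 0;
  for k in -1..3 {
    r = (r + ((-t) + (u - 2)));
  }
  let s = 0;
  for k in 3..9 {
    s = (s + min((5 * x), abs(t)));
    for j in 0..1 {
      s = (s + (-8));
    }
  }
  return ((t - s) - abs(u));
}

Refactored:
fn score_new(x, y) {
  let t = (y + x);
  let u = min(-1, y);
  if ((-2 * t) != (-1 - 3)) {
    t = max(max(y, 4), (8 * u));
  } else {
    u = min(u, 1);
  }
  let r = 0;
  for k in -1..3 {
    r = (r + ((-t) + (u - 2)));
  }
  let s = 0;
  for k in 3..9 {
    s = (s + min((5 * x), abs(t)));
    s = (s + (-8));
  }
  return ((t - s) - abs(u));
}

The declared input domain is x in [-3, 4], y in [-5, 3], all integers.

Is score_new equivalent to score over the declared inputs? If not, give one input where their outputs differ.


The rewrite breaks on x=-3, y=-5, where the results are 125 and 137.
score: t=-8, then u=-5, then ((-2 * t) == (-1 - 3)) is false, then u=-5, then r=0, then (k=-1), then r=1, then (k=0), then r=2, then (k=1), then r=3, then (k=2), then r=4, then s=0, then (k=3), then s=-15, then (j=0), then s=-23, then (k=4), then s=-38, then (j=0), then s=-46, then (k=5), then s=-61, then (j=0), then s=-69, then (k=6), then s=-84, then (j=0), then s=-92, then (k=7), then s=-107, then (j=0), then s=-115, then (k=8), then s=-130, then (j=0), then s=-138, then returns 125
score_new: t=-8, then u=-5, then ((-2 * t) != (-1 - 3)) is true, then t=4, then r=0, then (k=-1), then r=-11, then (k=0), then r=-22, then (k=1), then r=-33, then (k=2), then r=-44, then s=0, then (k=3), then s=-15, then s=-23, then (k=4), then s=-38, then s=-46, then (k=5), then s=-61, then s=-69, then (k=6), then s=-84, then s=-92, then (k=7), then s=-107, then s=-115, then (k=8), then s=-130, then s=-138, then returns 137
verdict: not equivalent; witness: x=-3, y=-5


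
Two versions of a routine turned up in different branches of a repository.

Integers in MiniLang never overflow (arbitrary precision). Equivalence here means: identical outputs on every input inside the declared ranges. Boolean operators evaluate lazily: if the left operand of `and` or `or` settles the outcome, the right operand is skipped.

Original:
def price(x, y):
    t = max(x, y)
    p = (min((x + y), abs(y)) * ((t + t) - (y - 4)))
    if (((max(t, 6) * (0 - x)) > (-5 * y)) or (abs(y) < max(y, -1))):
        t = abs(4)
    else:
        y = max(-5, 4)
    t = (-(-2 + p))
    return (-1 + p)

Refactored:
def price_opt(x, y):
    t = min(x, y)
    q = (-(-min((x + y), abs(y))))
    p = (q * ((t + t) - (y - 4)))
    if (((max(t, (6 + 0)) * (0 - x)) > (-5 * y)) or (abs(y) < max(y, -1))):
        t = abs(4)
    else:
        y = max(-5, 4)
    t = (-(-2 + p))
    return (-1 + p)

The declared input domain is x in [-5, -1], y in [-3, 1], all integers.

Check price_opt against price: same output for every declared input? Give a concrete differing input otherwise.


Input x=-5, y=-3: -9 from price versus 23 from price_opt.
verdict: not equivalent; witness: x=-5, y=-3


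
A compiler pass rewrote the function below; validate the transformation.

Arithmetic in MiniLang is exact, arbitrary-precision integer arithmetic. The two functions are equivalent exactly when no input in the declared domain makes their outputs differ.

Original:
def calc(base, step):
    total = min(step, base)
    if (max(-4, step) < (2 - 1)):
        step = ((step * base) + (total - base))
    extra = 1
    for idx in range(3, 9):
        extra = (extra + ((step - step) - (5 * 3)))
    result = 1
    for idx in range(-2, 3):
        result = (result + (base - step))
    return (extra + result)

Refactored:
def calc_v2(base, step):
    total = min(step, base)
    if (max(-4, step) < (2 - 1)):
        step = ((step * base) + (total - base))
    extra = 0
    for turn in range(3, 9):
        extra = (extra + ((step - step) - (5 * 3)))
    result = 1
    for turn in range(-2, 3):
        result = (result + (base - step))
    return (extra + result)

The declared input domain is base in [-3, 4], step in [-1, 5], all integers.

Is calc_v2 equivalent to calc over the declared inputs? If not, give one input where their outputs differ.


These are not equivalent — on base=-3, step=-1 the outputs split (-118 vs -119).
calc: total = -3; (max(-4, step) < (2 - 1)) -> true; step = 3; extra = 1; [idx=3]; extra = -14; [idx=4]; extra = -29; [idx=5]; extra = -44; [idx=6]; extra = -59; [idx=7]; extra = -74; [idx=8]; extra = -89; result = 1; [idx=-2]; result = -5; [idx=-1]; result = -11; [idx=0]; result = -17; [idx=1]; result = -23; [idx=2]; result = -29; return -118
calc_v2: total = -3; (max(-4, step) < (2 - 1)) -> true; step = 3; extra = 0; [turn=3]; extra = -15; [turn=4]; extra = -30; [turn=5]; extra = -45; [turn=6]; extra = -60; [turn=7]; extra = -75; [turn=8]; extra = -90; result = 1; [turn=-2]; result = -5; [turn=-1]; result = -11; [turn=0]; result = -17; [turn=1]; result = -23; [turn=2]; result = -29; return -119
verdict: not equivalent; witness: base=-3, step=-1


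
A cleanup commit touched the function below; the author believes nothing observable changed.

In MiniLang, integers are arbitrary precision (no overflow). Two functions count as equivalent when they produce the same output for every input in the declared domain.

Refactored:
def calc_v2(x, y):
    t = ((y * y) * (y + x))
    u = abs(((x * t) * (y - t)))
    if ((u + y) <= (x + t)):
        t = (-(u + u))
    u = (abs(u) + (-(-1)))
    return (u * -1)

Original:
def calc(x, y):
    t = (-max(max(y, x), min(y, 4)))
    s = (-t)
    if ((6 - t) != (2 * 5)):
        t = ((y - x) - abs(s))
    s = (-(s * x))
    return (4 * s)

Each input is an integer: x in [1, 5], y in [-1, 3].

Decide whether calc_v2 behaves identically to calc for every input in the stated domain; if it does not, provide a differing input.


These are not equivalent — on x=1, y=-1 the outputs split (-4 vs -1).
calc: t=-1, then s=1, then ((6 - t) != (2 * 5)) is true, then t=-3, then s=-1, then returns -4
calc_v2: t=0, then u=0, then ((u + y) <= (x + t)) is true, then t=0, then u=1, then returns -1
verdict: not equivalent; witness: x=1, y=-1


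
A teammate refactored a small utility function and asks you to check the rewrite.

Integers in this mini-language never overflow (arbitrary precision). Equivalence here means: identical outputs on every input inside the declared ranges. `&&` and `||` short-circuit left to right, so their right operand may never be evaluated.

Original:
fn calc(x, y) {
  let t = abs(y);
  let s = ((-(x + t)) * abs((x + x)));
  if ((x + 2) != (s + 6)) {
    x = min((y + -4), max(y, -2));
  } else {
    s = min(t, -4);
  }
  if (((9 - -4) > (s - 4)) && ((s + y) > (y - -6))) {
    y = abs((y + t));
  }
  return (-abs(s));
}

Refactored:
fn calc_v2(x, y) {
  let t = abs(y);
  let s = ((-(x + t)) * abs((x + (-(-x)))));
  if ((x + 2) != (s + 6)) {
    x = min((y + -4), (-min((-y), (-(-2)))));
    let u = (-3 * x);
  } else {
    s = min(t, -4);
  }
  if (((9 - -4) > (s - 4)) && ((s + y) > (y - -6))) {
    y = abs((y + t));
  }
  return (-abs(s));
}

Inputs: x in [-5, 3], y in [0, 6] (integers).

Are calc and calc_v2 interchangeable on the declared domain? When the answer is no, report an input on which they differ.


Equivalent — the differences include local variable names differ; arithmetic usage differs; statement counts differ; min/max/abs usage differs; constant usage differs, yet no declared input distinguishes the two.
Spot check at x=-1, y=0 — calc: t=0, then s=2, then ((x + 2) != (s + 6)) is true, then x=-4, then (((9 - -4) > (s - 4)) && ((s + y) > (y - -6))) is false, then returns -2. calc_v2: t=0, then s=2, then ((x + 2) != (s + 6)) is true, then x=-4, then u=12, then (((9 - -4) > (s - 4)) && ((s + y) > (y - -6))) is false, then returns -2. Both give -2.
Checked all 63 inputs in the declared domain: the outputs agree on every one.
verdict: equivalent


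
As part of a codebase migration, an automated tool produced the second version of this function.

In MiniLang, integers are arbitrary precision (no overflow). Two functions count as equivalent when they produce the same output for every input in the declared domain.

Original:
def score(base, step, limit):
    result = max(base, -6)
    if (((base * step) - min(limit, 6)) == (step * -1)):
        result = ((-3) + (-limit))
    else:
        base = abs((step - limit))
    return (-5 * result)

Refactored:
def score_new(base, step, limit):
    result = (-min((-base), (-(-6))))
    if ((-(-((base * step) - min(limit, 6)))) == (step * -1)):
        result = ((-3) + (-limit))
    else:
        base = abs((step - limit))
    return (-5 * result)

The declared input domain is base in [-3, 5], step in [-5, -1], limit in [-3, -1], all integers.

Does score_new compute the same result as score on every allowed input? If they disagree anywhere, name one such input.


Although min/max/abs usage differs, 135/135 inputs agree.
verdict: equivalent


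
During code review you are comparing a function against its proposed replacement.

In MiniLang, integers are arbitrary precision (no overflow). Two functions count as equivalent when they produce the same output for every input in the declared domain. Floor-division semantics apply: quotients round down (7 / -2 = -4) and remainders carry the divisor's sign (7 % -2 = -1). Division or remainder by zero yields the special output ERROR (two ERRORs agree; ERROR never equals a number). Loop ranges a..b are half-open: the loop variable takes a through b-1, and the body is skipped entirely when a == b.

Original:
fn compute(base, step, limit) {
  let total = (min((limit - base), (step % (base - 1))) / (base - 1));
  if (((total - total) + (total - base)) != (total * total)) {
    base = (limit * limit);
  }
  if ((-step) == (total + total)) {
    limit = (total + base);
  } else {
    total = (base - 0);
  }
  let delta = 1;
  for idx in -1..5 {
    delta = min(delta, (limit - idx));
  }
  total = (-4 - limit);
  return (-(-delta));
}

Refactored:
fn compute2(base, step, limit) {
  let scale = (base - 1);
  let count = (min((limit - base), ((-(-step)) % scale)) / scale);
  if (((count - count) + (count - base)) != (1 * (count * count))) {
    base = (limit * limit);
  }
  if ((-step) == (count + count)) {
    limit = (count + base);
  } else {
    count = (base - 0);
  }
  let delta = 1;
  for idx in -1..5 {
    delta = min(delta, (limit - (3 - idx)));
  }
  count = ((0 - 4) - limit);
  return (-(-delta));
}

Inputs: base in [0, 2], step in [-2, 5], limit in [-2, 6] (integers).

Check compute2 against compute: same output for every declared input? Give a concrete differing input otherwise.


Changes here: arithmetic usage differs, constant usage differs, statement counts differ, local variable names differ; the full 216-point sweep finds no disagreement.
verdict: equivalent


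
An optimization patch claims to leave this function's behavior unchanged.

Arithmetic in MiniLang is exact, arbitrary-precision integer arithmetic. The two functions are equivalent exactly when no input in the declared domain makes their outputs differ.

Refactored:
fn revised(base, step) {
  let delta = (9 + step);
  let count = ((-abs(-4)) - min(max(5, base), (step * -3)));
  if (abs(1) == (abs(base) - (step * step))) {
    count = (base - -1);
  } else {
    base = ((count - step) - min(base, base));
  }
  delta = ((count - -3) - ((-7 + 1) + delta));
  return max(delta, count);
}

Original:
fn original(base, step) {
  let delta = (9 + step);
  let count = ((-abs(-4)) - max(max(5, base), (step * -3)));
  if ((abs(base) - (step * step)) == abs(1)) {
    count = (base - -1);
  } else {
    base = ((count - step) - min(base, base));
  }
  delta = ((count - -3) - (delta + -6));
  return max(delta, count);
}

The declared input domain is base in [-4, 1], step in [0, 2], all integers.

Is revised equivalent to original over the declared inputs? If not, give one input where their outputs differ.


Not equivalent: base=-4, step=0 separates them (-9 vs -4).
original: delta=9, then count=-9, then ((abs(base) - (step * step)) == abs(1)) is false, then base=-5, then delta=-9, then returns -9
revised: delta=9, then count=-4, then (abs(1) == (abs(base) - (step * step))) is false, then base=0, then delta=-4, then returns -4
verdict: not equivalent; witness: base=-4, step=0


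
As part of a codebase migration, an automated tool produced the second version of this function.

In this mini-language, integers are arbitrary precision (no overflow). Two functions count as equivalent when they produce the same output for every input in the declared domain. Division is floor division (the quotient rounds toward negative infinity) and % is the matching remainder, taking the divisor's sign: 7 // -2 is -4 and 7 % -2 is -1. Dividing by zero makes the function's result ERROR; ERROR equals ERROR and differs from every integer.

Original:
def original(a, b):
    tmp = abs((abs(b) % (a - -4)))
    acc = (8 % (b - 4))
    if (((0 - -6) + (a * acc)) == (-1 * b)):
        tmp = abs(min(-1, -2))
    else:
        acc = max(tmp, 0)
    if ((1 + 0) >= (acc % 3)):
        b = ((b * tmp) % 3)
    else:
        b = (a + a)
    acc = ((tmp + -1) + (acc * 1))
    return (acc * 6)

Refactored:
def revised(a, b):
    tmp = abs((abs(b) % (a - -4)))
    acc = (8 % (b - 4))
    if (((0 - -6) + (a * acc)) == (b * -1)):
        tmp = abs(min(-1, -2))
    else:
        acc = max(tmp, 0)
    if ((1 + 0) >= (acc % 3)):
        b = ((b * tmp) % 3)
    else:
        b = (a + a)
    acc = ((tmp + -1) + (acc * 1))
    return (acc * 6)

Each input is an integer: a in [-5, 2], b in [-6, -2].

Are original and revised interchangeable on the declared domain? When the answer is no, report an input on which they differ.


The two are interchangeable: same computation, different form, and every declared input agrees.
One worked example (a=2, b=-3) — original: tmp := 3 | acc := -6 | (((0 - -6) + (a * acc)) == (-1 * b)): false | acc := 3 | ((1 + 0) >= (acc % 3)): true | b := 0 | acc := 5 | result 30; revised: tmp := 3 | acc := -6 | (((0 - -6) + (a * acc)) == (b * -1)): false | acc := 3 | ((1 + 0) >= (acc % 3)): true | b := 0 | acc := 5 | result 30; agreement on 30.
An exhaustive pass over the 40 declared inputs shows identical outputs.
verdict: equivalent


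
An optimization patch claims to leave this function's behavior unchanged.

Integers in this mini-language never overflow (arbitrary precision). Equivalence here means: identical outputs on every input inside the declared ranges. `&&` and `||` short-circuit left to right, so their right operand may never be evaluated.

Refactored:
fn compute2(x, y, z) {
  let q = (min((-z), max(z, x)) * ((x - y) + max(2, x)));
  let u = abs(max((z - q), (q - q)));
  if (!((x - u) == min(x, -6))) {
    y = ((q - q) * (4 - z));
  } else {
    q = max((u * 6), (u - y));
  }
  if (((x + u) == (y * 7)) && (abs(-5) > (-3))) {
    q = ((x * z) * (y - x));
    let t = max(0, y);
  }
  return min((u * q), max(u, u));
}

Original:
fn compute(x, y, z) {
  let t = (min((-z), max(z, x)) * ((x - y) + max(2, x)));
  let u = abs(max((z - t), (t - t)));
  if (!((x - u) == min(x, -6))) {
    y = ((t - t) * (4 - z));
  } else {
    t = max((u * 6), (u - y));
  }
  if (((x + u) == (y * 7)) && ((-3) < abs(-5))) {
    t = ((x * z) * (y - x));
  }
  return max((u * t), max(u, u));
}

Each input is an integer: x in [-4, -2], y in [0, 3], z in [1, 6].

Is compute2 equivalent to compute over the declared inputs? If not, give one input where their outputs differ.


Try x=-2, y=0, z=1.
compute: t = 0; u = 1; (!((x - u) == min(x, -6))) -> true; y = 0; (((x + u) == (y * 7)) && ((-3) < abs(-5))) -> false; return 1
compute2: q = 0; u = 1; (!((x - u) == min(x, -6))) -> true; y = 0; (((x + u) == (y * 7)) && (abs(-5) > (-3))) -> false; return 0
1 and 0 differ, so these are not the same function on this domain.
verdict: not equivalent; witness: x=-2, y=0, z=1


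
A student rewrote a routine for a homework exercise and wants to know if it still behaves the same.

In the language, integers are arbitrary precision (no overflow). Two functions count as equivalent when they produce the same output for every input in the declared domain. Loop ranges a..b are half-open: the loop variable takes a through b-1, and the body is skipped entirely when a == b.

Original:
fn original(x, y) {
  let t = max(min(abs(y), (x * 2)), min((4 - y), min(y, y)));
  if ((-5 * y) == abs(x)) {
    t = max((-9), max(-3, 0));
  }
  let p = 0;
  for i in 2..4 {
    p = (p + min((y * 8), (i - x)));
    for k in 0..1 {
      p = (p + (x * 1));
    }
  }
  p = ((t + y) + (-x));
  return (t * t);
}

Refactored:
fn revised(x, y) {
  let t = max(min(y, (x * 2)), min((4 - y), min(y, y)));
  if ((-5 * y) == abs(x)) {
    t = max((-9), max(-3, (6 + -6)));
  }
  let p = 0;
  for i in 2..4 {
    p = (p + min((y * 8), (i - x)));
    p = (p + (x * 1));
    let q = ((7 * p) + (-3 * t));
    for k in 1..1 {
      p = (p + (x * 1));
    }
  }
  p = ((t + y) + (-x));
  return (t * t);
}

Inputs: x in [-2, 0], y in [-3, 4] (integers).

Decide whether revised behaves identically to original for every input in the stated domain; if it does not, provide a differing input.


Consider the input x=-1, y=-3.
original: t becomes -2; next ((-5 * y) == abs(x)) evaluates to false; next p becomes 0; next at i=2:; next p becomes -24; next at k=0:; next p becomes -25; next at i=3:; next p becomes -49; next at k=0:; next p becomes -50; next p becomes -4; next final value 4
revised: t becomes -3; next ((-5 * y) == abs(x)) evaluates to false; next p becomes 0; next at i=2:; next p becomes -24; next p becomes -25; next q becomes -166; next k never enters its loop body; next at i=3:; next p becomes -49; next p becomes -50; next q becomes -341; next k never enters its loop body; next p becomes -5; next final value 9
4 and 9 differ, so these are not the same function on this domain.
verdict: not equivalent; witness: x=-1, y=-3


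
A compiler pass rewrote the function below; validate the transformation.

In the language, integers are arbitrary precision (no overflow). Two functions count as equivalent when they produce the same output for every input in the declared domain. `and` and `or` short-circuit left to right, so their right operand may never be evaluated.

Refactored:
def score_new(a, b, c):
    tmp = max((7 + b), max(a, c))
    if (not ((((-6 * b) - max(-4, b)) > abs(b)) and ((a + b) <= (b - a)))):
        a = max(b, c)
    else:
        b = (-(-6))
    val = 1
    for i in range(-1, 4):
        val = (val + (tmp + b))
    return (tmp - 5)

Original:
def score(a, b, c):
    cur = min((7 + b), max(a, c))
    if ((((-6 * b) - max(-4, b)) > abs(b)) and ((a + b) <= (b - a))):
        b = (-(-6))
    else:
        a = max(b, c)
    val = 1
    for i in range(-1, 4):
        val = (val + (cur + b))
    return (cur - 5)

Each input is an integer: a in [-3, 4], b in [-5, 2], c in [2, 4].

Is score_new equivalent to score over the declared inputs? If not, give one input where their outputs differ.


Run the pair on a=-3, b=-5, c=3.
score: cur = 2; ((((-6 * b) - max(-4, b)) > abs(b)) and ((a + b) <= (b - a))) -> true; b = 6; val = 1; [i=-1]; val = 9; [i=0]; val = 17; [i=1]; val = 25; [i=2]; val = 33; [i=3]; val = 41; return -3
score_new: tmp = 3; (not ((((-6 * b) - max(-4, b)) > abs(b)) and ((a + b) <= (b - a)))) -> false; b = 6; val = 1; [i=-1]; val = 10; [i=0]; val = 19; [i=1]; val = 28; [i=2]; val = 37; [i=3]; val = 46; return -2
-3 != -2, so the rewrite changes behavior.
verdict: not equivalent; witness: a=-3, b=-5, c=3


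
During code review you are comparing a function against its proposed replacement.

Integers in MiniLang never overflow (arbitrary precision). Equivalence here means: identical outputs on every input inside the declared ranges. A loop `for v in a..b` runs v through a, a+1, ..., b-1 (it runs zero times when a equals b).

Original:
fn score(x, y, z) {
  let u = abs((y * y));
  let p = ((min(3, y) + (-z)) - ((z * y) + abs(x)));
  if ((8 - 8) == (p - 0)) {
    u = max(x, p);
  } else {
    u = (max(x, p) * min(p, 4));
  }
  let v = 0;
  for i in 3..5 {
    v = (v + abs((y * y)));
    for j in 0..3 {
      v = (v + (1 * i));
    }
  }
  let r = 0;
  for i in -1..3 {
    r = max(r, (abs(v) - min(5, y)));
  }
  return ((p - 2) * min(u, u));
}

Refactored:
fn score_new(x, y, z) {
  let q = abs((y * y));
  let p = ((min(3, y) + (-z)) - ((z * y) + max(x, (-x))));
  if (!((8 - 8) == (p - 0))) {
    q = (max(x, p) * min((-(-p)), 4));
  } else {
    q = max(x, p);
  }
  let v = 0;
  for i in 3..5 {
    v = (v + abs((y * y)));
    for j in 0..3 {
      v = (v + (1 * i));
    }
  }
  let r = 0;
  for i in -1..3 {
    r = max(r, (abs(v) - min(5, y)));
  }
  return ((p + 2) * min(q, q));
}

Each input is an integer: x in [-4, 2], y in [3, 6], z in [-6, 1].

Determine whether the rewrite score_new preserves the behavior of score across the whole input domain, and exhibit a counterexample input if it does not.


Try x=-4, y=3, z=-6.
score: u = 9; p = 23; ((8 - 8) == (p - 0)) -> false; u = 92; v = 0; [i=3]; v = 9; [j=0]; v = 12; [j=1]; v = 15; [j=2]; v = 18; [i=4]; v = 27; [j=0]; v = 31; [j=1]; v = 35; [j=2]; v = 39; r = 0; [i=-1]; r = 36; [i=0]; r = 36; [i=1]; r = 36; [i=2]; r = 36; return 1932
score_new: q = 9; p = 23; (!((8 - 8) == (p - 0))) -> true; q = 92; v = 0; [i=3]; v = 9; [j=0]; v = 12; [j=1]; v = 15; [j=2]; v = 18; [i=4]; v = 27; [j=0]; v = 31; [j=1]; v = 35; [j=2]; v = 39; r = 0; [i=-1]; r = 36; [i=0]; r = 36; [i=1]; r = 36; [i=2]; r = 36; return 2300
1932 != 2300, so the rewrite changes behavior.
verdict: not equivalent; witness: x=-4, y=3, z=-6


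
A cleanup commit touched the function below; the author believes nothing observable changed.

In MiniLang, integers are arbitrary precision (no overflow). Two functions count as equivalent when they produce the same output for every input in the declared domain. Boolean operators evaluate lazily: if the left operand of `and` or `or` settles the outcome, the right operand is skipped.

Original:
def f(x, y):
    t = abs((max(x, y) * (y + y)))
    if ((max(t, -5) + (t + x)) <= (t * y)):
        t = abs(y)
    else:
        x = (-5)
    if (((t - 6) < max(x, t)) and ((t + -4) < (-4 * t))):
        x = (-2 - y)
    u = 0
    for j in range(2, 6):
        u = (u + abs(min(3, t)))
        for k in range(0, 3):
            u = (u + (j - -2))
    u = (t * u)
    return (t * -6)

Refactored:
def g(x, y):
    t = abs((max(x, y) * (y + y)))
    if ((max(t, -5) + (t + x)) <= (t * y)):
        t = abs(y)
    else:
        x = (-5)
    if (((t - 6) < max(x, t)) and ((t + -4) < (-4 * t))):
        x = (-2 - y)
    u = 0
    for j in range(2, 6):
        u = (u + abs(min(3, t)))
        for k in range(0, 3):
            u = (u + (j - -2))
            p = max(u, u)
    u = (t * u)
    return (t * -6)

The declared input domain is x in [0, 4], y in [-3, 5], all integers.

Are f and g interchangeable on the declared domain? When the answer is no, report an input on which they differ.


Comparing the listings, the differences include: local variable names differ; min/max/abs usage differs; statement counts differ.
As a probe, take x=0, y=4: f runs t=32, then ((max(t, -5) + (t + x)) <= (t * y)) is true, then t=4, then (((t - 6) < max(x, t)) and ((t + -4) < (-4 * t))) is false, then u=0, then (j=2), then u=3, then (k=0), then u=7, then (k=1), then u=11, then (k=2), then u=15, then (j=3), then u=18, then (k=0), then u=23, then (k=1), then u=28, then (k=2), then u=33, then (j=4), then u=36, then (k=0), then u=42, then (k=1), then u=48, then (k=2), then u=54, then (j=5), then u=57, then (k=0), then u=64, then (k=1), then u=71, then (k=2), then u=78, then u=312, then returns -24; g runs t=32, then ((max(t, -5) + (t + x)) <= (t * y)) is true, then t=4, then (((t - 6) < max(x, t)) and ((t + -4) < (-4 * t))) is false, then u=0, then (j=2), then u=3, then (k=0), then u=7, then p=7, then (k=1), then u=11, then p=11, then (k=2), then u=15, then p=15, then (j=3), then u=18, then (k=0), then u=23, then p=23, then (k=1), then u=28, then p=28, then (k=2), then u=33, then p=33, then (j=4), then u=36, then (k=0), then u=42, then p=42, then (k=1), then u=48, then p=48, then (k=2), then u=54, then p=54, then (j=5), then u=57, then (k=0), then u=64, then p=64, then (k=1), then u=71, then p=71, then (k=2), then u=78, then p=78, then u=312, then returns -24; both end at -24.
An exhaustive pass over the 45 declared inputs shows identical outputs.
verdict: equivalent


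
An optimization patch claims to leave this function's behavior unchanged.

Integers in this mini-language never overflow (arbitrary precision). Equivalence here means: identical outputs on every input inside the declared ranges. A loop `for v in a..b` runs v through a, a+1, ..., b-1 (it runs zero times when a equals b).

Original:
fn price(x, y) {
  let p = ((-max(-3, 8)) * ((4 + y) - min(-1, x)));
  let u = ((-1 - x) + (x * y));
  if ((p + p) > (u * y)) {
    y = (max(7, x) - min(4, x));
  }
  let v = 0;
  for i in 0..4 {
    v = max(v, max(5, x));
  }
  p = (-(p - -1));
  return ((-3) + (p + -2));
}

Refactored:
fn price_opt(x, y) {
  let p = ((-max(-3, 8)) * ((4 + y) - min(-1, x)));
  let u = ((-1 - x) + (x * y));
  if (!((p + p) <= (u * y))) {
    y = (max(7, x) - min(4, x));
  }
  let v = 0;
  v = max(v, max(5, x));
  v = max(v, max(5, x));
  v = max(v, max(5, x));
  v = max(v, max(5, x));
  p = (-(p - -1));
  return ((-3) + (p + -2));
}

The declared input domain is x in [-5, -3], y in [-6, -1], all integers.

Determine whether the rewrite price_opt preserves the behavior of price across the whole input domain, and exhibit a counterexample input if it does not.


Behavior is preserved: although statement counts differ; loop structure differs; comparison usage differs; min/max/abs usage differs; constant usage differs; local variable names differ; boolean connective usage differs, the outputs never diverge.
One worked example (x=-5, y=-5) — price: p := -32 | u := 29 | ((p + p) > (u * y)): true | y := 12 | v := 0 | iter i=0: | v := 5 | iter i=1: | v := 5 | iter i=2: | v := 5 | iter i=3: | v := 5 | p := 31 | result 26; price_opt: p := -32 | u := 29 | (!((p + p) <= (u * y))): true | y := 12 | v := 0 | v := 5 | v := 5 | v := 5 | v := 5 | p := 31 | result 26; agreement on 26.
Across all 18 domain points the two functions coincide.
verdict: equivalent


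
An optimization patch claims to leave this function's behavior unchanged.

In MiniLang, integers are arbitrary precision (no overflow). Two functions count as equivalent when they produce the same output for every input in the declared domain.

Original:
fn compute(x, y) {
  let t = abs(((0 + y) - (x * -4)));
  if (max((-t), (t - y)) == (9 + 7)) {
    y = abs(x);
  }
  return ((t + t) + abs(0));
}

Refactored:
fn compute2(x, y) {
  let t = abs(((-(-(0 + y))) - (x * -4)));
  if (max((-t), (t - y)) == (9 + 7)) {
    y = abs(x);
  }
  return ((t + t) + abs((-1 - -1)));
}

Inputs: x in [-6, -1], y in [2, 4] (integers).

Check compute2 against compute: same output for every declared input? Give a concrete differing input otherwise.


Reading the diff, among the changes: constant usage differs; also arithmetic usage differs.
One worked example (x=-1, y=3) — compute: t := 1 | (max((-t), (t - y)) == (9 + 7)): false | result 2; compute2: t := 1 | (max((-t), (t - y)) == (9 + 7)): false | result 2; agreement on 2.
Checked all 18 inputs in the declared domain: the outputs agree on every one.
verdict: equivalent


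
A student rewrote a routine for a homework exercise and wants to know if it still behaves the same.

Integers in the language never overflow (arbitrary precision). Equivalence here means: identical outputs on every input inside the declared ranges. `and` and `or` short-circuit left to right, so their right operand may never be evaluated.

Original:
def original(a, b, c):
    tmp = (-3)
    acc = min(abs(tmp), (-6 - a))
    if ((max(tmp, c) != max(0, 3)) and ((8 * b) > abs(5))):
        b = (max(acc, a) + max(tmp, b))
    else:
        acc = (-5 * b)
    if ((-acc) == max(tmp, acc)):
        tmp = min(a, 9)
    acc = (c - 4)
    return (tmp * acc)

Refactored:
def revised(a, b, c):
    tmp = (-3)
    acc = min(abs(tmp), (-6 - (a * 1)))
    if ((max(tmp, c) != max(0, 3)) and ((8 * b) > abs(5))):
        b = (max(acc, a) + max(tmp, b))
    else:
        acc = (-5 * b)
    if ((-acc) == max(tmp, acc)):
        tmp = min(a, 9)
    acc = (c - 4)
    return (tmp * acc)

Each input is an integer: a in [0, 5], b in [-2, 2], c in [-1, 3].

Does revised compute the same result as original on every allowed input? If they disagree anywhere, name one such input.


Side by side, the visible changes include: constant usage differs, and arithmetic usage differs.
As a probe, take a=3, b=-2, c=1: original runs tmp=-3, then acc=-9, then ((max(tmp, c) != max(0, 3)) and ((8 * b) > abs(5))) is false, then acc=10, then ((-acc) == max(tmp, acc)) is false, then acc=-3, then returns 9; revised runs tmp=-3, then acc=-9, then ((max(tmp, c) != max(0, 3)) and ((8 * b) > abs(5))) is false, then acc=10, then ((-acc) == max(tmp, acc)) is false, then acc=-3, then returns 9; both end at 9.
Sweeping the whole domain (150 inputs) finds no disagreement.
verdict: equivalent


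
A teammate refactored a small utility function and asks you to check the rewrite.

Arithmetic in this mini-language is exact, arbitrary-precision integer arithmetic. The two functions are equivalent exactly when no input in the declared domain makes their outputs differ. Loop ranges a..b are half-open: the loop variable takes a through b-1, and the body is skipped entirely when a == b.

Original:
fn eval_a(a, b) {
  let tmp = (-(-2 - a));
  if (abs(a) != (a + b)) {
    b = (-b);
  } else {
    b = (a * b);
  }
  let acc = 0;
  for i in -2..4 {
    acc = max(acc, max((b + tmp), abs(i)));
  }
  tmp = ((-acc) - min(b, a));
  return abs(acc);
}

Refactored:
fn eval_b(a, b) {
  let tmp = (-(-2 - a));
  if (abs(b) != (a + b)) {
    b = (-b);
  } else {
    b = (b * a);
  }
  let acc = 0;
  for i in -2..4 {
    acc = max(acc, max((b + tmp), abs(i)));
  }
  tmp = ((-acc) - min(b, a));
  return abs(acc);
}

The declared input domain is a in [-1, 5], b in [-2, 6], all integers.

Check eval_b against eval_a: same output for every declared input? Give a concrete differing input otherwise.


Run the pair on a=2, b=-1.
eval_a: tmp = 4; (abs(a) != (a + b)) -> true; b = 1; acc = 0; [i=-2]; acc = 5; [i=-1]; acc = 5; [i=0]; acc = 5; [i=1]; acc = 5; [i=2]; acc = 5; [i=3]; acc = 5; tmp = -6; return 5
eval_b: tmp = 4; (abs(b) != (a + b)) -> false; b = -2; acc = 0; [i=-2]; acc = 2; [i=-1]; acc = 2; [i=0]; acc = 2; [i=1]; acc = 2; [i=2]; acc = 2; [i=3]; acc = 3; tmp = -1; return 3
5 != 3, so the rewrite changes behavior.
verdict: not equivalent; witness: a=2, b=-1


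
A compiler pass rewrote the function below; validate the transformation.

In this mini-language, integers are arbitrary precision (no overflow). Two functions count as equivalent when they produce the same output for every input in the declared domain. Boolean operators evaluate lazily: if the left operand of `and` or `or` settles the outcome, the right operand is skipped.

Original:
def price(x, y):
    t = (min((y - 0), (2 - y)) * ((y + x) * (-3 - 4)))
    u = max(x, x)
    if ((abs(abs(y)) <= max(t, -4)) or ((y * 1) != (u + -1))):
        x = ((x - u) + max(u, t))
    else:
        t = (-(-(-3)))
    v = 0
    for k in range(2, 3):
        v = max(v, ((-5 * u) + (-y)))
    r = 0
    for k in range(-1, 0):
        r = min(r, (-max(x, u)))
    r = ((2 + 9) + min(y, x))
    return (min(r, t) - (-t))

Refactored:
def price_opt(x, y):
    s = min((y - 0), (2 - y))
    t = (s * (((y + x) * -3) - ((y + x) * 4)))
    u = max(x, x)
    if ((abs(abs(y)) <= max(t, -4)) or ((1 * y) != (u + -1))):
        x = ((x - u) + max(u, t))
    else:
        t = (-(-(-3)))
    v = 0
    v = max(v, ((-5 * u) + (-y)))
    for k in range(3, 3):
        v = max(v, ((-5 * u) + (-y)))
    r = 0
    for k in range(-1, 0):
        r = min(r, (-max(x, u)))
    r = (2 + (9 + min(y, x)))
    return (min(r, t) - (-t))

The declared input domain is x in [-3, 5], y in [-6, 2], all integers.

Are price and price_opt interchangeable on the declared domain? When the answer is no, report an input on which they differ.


Equivalent — the differences include local variable names differ, constant usage differs, arithmetic usage differs, loop structure differs, min/max/abs usage differs, statement counts differ, yet no declared input distinguishes the two.
One worked example (x=0, y=0) — price: t=0, then u=0, then ((abs(abs(y)) <= max(t, -4)) or ((y * 1) != (u + -1))) is true, then x=0, then v=0, then (k=2), then v=0, then r=0, then (k=-1), then r=0, then r=11, then returns 0; price_opt: s=0, then t=0, then u=0, then ((abs(abs(y)) <= max(t, -4)) or ((1 * y) != (u + -1))) is true, then x=0, then v=0, then v=0, then the loop over k runs zero times, then r=0, then (k=-1), then r=0, then r=11, then returns 0; agreement on 0.
Across all 81 domain points the two functions coincide.
verdict: equivalent


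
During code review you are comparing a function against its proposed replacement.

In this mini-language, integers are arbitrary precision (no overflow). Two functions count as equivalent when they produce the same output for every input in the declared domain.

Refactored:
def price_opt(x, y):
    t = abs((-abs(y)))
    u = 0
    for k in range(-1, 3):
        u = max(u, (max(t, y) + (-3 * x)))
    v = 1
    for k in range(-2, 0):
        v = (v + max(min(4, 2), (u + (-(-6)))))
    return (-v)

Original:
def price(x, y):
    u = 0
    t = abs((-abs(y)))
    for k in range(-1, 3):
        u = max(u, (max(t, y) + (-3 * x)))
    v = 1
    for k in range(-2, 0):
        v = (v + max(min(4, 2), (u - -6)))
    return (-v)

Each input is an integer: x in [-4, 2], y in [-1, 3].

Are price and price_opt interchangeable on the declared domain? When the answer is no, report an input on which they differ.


Behavior is preserved: although arithmetic usage differs, the outputs never diverge.
One worked example (x=-1, y=3) — price: u = 0; t = 3; [k=-1]; u = 6; [k=0]; u = 6; [k=1]; u = 6; [k=2]; u = 6; v = 1; [k=-2]; v = 13; [k=-1]; v = 25; return -25; price_opt: t = 3; u = 0; [k=-1]; u = 6; [k=0]; u = 6; [k=1]; u = 6; [k=2]; u = 6; v = 1; [k=-2]; v = 13; [k=-1]; v = 25; return -25; agreement on -25.
Every one of the 35 inputs gives matching results.
verdict: equivalent
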